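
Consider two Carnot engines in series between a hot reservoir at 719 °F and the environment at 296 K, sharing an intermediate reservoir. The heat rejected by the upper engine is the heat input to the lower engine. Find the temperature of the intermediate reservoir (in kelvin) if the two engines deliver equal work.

T_m ≈ 475 K

T_H = 719 °F → (719 − 32) × 5/9 = 381.67 °C = 654.82 K.
For reversible stages Q_m = Q_H·(T_m/T_H). Setting W₁ = Q_H(1 − T_m/T_H) equal to W₂ = Q_m(1 − T_C/T_m) = Q_H·(T_m − T_C)/T_H gives T_H − T_m = T_m − T_C, so T_m = (T_H + T_C)/2 = (654.82 + 296.00)/2 = 475 K.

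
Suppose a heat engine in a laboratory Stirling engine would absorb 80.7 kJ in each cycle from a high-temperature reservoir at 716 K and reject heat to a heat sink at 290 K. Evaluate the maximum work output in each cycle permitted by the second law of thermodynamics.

W_max ≈ 48.0 kJ

The second-law ceiling is the Carnot efficiency, η_max = 1 − T_C/T_H = 1 − 290.00/716.00 = 0.5950.
W_max = η_max · Q_H = 0.5950 × 80.7 = 48.0 kJ.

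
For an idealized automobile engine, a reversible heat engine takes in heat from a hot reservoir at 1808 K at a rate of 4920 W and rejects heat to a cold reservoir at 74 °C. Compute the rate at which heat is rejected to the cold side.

T_C = 74 °C → 74 + 273.15 = 347.15 K.
The Carnot efficiency is η = 1 − T_C/T_H = 1 − 347.15/1808.00 = 0.8080.
For a reversible cycle Q_C/Q_H = T_C/T_H, so Q_C = 4920 × 347.15/1808.00 = 945 W.

Q̇_C ≈ 945 W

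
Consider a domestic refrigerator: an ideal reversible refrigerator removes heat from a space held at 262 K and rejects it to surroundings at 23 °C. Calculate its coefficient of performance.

COP_R ≈ 7.672

T_H = 23 °C → 23 + 273.15 = 296.15 K.
COP_R = T_C/(T_H − T_C) = 262.00/(296.15 − 262.00) = 7.672.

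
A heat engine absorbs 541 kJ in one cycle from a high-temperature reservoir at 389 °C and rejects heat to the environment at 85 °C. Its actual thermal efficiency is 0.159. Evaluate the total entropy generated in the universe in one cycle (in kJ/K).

ΔS_univ ≈ 0.453 kJ/K

T_H = 389 °C → 389 + 273.15 = 662.15 K.
T_C = 85 °C → 85 + 273.15 = 358.15 K.
W = η·Q_H = 0.159 × 541 = 86.02 kJ, so Q_C = Q_H − W = 455.0 kJ.
Reservoir entropy changes: ΔS_H = −Q_H/T_H = −541/662.15 = -0.8170 kJ/K and ΔS_C = +Q_C/T_C = 455.0/358.15 = 1.270 kJ/K.
ΔS_univ = −Q_H/T_H + Q_C/T_C = 0.453 kJ/K (> 0, since η = 0.159 < η_Carnot = 0.459).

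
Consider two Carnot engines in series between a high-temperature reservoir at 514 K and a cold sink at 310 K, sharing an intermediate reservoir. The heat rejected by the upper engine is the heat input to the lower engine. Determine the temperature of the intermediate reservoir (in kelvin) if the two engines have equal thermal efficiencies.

T_m ≈ 399.2 K

Equal efficiencies require 1 − T_m/T_H = 1 − T_C/T_m, i.e. T_m/T_H = T_C/T_m, so T_m = √(T_H·T_C) = √(514.00 × 310.00) = 399.2 K.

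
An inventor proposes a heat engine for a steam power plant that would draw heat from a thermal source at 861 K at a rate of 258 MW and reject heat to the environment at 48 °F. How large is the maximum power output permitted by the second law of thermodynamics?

T_C = 48 °F → (48 − 32) × 5/9 = 8.89 °C = 282.04 K.
The upper bound on efficiency is η_max = 1 − T_C/T_H = 1 − 282.04/861.00 = 0.6724.
W_max = η_max · Q_H = 0.6724 × 258 = 173.5 MW.

Ẇ_max ≈ 173.5 MW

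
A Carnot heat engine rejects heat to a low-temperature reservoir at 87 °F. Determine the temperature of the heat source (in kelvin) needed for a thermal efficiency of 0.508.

T_H ≈ 617 K

T_C = 87 °F → (87 − 32) × 5/9 = 30.56 °C = 303.71 K.
From η = 1 − T_C/T_H, solving for T_H gives T_H = T_C/(1 − η) = 303.71/(1 − 0.508) = 617 K.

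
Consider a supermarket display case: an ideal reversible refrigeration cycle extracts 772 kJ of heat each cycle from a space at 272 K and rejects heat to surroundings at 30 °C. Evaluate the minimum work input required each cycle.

T_H = 30 °C → 30 + 273.15 = 303.15 K.
Carnot COP: COP_R = T_C/(T_H − T_C) = 272.00/31.15 = 8.7319.
W = Q_C/COP_R = 772/8.7319 = 88.4 kJ.

W_in ≈ 88.4 kJ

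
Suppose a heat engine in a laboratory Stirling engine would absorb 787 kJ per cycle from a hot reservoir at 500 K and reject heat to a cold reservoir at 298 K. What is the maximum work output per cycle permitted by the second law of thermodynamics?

W_max ≈ 318 kJ

The second-law ceiling is the Carnot efficiency, η_max = 1 − T_C/T_H = 1 − 298.00/500.00 = 0.4040.
W_max = η_max · Q_H = 0.4040 × 787 = 318 kJ.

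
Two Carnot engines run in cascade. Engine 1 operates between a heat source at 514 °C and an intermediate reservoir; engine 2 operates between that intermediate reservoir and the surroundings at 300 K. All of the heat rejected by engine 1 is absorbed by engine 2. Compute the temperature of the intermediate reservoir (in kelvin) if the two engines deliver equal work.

T_H = 514 °C → 514 + 273.15 = 787.15 K.
For reversible stages Q_m = Q_H·(T_m/T_H). Setting W₁ = Q_H(1 − T_m/T_H) equal to W₂ = Q_m(1 − T_C/T_m) = Q_H·(T_m − T_C)/T_H gives T_H − T_m = T_m − T_C, so T_m = (T_H + T_C)/2 = (787.15 + 300.00)/2 = 544 K.

T_m ≈ 544 K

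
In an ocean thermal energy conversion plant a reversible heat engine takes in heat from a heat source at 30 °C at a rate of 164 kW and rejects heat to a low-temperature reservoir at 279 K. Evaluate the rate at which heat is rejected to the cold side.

T_H = 30 °C → 30 + 273.15 = 303.15 K.
Since the cycle is reversible, η = 1 − T_C/T_H = 1 − 279.00/303.15 = 0.0797.
For a reversible cycle Q_C/Q_H = T_C/T_H, so Q_C = 164 × 279.00/303.15 = 150.9 kW.

Q̇_C ≈ 150.9 kW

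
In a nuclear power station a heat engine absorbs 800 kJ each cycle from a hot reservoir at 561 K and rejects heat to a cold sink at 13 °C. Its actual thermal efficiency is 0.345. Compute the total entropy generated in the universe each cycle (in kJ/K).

ΔS_univ ≈ 0.405 kJ/K

T_C = 13 °C → 13 + 273.15 = 286.15 K.
W = η·Q_H = 0.345 × 800 = 276.0 kJ, so Q_C = Q_H − W = 524.0 kJ.
Reservoir entropy changes: ΔS_H = −Q_H/T_H = −800/561.00 = -1.426 kJ/K and ΔS_C = +Q_C/T_C = 524.0/286.15 = 1.831 kJ/K.
ΔS_univ = −Q_H/T_H + Q_C/T_C = 0.405 kJ/K (> 0, since η = 0.345 < η_Carnot = 0.490).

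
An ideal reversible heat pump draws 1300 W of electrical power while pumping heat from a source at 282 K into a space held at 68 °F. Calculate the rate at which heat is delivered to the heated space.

Q̇_H ≈ 34200 W

T_H = 68 °F → (68 − 32) × 5/9 = 20.00 °C = 293.15 K.
The Carnot heat-pump COP is COP_HP = T_H/(T_H − T_C) = 293.15/11.15 = 26.2915.
Q_H = COP_HP · W = 26.2915 × 1300 = 34200 W.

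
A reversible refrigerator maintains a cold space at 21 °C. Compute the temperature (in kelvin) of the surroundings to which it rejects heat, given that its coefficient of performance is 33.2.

T_H ≈ 303.0 K

T_C = 21 °C → 21 + 273.15 = 294.15 K.
COP_R = T_C/(T_H − T_C) ⇒ T_H = T_C·(1 + 1/COP_R) = 294.15 × (1 + 1/33.2) = 303.0 K.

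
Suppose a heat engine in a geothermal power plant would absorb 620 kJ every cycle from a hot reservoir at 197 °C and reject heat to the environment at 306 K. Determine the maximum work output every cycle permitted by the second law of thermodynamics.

W_max ≈ 216 kJ

T_H = 197 °C → 197 + 273.15 = 470.15 K.
The second-law ceiling is the Carnot efficiency, η_max = 1 − T_C/T_H = 1 − 306.00/470.15 = 0.3491.
W_max = η_max · Q_H = 0.3491 × 620 = 216 kJ.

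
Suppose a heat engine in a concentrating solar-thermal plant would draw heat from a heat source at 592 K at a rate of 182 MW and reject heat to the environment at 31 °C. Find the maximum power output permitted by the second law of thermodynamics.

T_C = 31 °C → 31 + 273.15 = 304.15 K.
The second-law ceiling is the Carnot efficiency, η_max = 1 − T_C/T_H = 1 − 304.15/592.00 = 0.4862.
W_max = η_max · Q_H = 0.4862 × 182 = 88.5 MW.

Ẇ_max ≈ 88.5 MW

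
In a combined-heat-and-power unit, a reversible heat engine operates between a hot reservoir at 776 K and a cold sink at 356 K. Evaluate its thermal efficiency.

The Carnot efficiency is η = 1 − T_C/T_H = 1 − 356.00/776.00 = 0.541.

η ≈ 0.541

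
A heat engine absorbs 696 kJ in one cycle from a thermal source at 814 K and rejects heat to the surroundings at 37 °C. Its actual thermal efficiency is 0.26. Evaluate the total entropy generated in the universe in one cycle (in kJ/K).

T_C = 37 °C → 37 + 273.15 = 310.15 K.
W = η·Q_H = 0.26 × 696 = 181.0 kJ, so Q_C = Q_H − W = 515.0 kJ.
Reservoir entropy changes: ΔS_H = −Q_H/T_H = −696/814.00 = -0.8550 kJ/K and ΔS_C = +Q_C/T_C = 515.0/310.15 = 1.661 kJ/K.
ΔS_univ = −Q_H/T_H + Q_C/T_C = 0.806 kJ/K (> 0, since η = 0.26 < η_Carnot = 0.619).

ΔS_univ ≈ 0.806 kJ/K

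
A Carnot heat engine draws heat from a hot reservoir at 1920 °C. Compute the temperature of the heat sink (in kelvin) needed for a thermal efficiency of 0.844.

T_C ≈ 342 K

T_H = 1920 °C → 1920 + 273.15 = 2193.15 K.
From η = 1 − T_C/T_H, T_C = T_H·(1 − η) = 2193.15 × (1 − 0.844) = 342 K.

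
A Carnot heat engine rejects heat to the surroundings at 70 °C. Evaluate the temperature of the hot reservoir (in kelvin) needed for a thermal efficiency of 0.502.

T_C = 70 °C → 70 + 273.15 = 343.15 K.
From η = 1 − T_C/T_H, solving for T_H gives T_H = T_C/(1 − η) = 343.15/(1 − 0.502) = 689 K.

T_H ≈ 689 K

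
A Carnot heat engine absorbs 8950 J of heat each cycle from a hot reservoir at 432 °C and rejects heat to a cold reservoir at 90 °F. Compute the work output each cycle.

T_H = 432 °C → 432 + 273.15 = 705.15 K.
T_C = 90 °F → (90 − 32) × 5/9 = 32.22 °C = 305.37 K.
Carnot efficiency: η = 1 − T_C/T_H = 1 − 305.37/705.15 = 0.5669.
W = η·Q_H = 0.5669 × 8950 = 5070 J.

W ≈ 5070 J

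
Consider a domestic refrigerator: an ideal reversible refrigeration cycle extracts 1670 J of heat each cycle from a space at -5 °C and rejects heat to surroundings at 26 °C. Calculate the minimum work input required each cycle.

W_in ≈ 193.1 J

T_H = 26 °C → 26 + 273.15 = 299.15 K.
T_C = -5 °C → -5 + 273.15 = 268.15 K.
COP_R = T_C/(T_H − T_C) = 268.15/31.00 = 8.6500.
W = Q_C/COP_R = 1670/8.6500 = 193.1 J.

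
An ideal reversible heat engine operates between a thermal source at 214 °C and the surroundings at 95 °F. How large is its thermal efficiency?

η ≈ 0.367

T_H = 214 °C → 214 + 273.15 = 487.15 K.
T_C = 95 °F → (95 − 32) × 5/9 = 35.00 °C = 308.15 K.
Carnot efficiency: η = 1 − T_C/T_H = 1 − 308.15/487.15 = 0.367.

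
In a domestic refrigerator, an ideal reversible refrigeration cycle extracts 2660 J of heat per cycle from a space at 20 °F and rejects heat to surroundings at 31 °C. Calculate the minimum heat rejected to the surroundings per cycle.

Q_H ≈ 3040 J

T_H = 31 °C → 31 + 273.15 = 304.15 K.
T_C = 20 °F → (20 − 32) × 5/9 = -6.67 °C = 266.48 K.
For a reversible cycle Q_H/Q_C = T_H/T_C, so Q_H = Q_C·T_H/T_C = 2660 × 304.15/266.48 = 3040 J.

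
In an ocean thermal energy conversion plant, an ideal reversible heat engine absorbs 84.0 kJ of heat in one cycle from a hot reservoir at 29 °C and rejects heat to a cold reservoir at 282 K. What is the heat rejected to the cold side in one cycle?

T_H = 29 °C → 29 + 273.15 = 302.15 K.
η_rev = 1 − T_C/T_H = 1 − 282.00/302.15 = 0.0667.
For a reversible cycle Q_C/Q_H = T_C/T_H, so Q_C = 84.0 × 282.00/302.15 = 78.4 kJ.

Q_C ≈ 78.4 kJ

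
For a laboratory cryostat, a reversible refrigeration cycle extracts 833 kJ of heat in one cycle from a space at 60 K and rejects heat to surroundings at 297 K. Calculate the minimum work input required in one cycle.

COP_R = T_C/(T_H − T_C) = 60.00/237.00 = 0.2532.
W = Q_C/COP_R = 833/0.2532 = 3290 kJ.

W_in ≈ 3290 kJ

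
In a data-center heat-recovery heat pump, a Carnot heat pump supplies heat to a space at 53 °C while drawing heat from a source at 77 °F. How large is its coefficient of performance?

COP_HP ≈ 11.65

T_H = 53 °C → 53 + 273.15 = 326.15 K.
T_C = 77 °F → (77 − 32) × 5/9 = 25.00 °C = 298.15 K.
COP_HP = T_H/(T_H − T_C) = 326.15/(326.15 − 298.15) = 11.65.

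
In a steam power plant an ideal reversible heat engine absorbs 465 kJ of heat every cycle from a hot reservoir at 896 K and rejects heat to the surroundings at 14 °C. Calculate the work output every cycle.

W ≈ 316.0 kJ

T_C = 14 °C → 14 + 273.15 = 287.15 K.
Since the cycle is reversible, η = 1 − T_C/T_H = 1 − 287.15/896.00 = 0.6795.
W = η·Q_H = 0.6795 × 465 = 316.0 kJ.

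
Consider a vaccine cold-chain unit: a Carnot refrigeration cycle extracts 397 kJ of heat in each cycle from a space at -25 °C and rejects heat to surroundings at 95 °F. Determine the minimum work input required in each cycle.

T_H = 95 °F → (95 − 32) × 5/9 = 35.00 °C = 308.15 K.
T_C = -25 °C → -25 + 273.15 = 248.15 K.
The reversible coefficient of performance is COP_R = T_C/(T_H − T_C) = 248.15/60.00 = 4.1358.
W = Q_C/COP_R = 397/4.1358 = 96.0 kJ.

W_in ≈ 96.0 kJ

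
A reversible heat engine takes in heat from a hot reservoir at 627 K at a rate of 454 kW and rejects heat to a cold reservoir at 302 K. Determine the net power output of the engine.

Ẇ ≈ 235.3 kW

Since the cycle is reversible, η = 1 − T_C/T_H = 1 − 302.00/627.00 = 0.5183.
W = η·Q_H = 0.5183 × 454 = 235.3 kW.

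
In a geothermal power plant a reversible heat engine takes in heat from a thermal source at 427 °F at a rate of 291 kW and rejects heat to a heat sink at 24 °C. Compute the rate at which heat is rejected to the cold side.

T_H = 427 °F → (427 − 32) × 5/9 = 219.44 °C = 492.59 K.
T_C = 24 °C → 24 + 273.15 = 297.15 K.
Carnot efficiency: η = 1 − T_C/T_H = 1 − 297.15/492.59 = 0.3968.
For a reversible cycle Q_C/Q_H = T_C/T_H, so Q_C = 291 × 297.15/492.59 = 176 kW.

Q̇_C ≈ 176 kW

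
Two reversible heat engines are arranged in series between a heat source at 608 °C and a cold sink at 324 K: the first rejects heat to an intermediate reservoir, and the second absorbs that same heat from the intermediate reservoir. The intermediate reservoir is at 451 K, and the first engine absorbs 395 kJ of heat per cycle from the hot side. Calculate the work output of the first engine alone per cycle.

T_H = 608 °C → 608 + 273.15 = 881.15 K.
First-stage efficiency η₁ = 1 − T_m/T_H = 1 − 451.00/881.15 = 0.4882.
W₁ = η₁·Q_H = 0.4882 × 395 = 193 kJ.

W₁ ≈ 193 kJ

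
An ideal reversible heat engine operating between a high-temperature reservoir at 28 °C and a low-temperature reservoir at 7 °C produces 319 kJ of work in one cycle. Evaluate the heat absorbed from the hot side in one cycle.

T_H = 28 °C → 28 + 273.15 = 301.15 K.
T_C = 7 °C → 7 + 273.15 = 280.15 K.
For a reversible engine, η = 1 − T_C/T_H = 1 − 280.15/301.15 = 0.0697.
Q_H = W/η = 319/0.0697 = 4570 kJ.

Q_H ≈ 4570 kJ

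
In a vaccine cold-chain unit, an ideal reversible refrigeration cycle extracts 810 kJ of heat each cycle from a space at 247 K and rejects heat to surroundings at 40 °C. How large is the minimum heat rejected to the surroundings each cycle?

Q_H ≈ 1030 kJ

T_H = 40 °C → 40 + 273.15 = 313.15 K.
For a reversible cycle Q_H/Q_C = T_H/T_C, so Q_H = Q_C·T_H/T_C = 810 × 313.15/247.00 = 1030 kJ.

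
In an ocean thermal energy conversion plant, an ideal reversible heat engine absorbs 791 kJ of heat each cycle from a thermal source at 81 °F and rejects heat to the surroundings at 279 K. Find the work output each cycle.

T_H = 81 °F → (81 − 32) × 5/9 = 27.22 °C = 300.37 K.
The Carnot efficiency is η = 1 − T_C/T_H = 1 − 279.00/300.37 = 0.0712.
W = η·Q_H = 0.0712 × 791 = 56.3 kJ.

W ≈ 56.3 kJ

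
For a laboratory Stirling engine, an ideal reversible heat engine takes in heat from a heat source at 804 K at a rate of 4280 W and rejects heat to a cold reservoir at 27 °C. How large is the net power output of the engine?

T_C = 27 °C → 27 + 273.15 = 300.15 K.
Since the cycle is reversible, η = 1 − T_C/T_H = 1 − 300.15/804.00 = 0.6267.
W = η·Q_H = 0.6267 × 4280 = 2680 W.

Ẇ ≈ 2680 W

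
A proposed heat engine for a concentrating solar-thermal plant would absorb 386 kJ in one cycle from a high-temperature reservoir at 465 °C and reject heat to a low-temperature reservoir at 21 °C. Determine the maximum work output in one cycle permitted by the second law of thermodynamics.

T_H = 465 °C → 465 + 273.15 = 738.15 K.
T_C = 21 °C → 21 + 273.15 = 294.15 K.
By the Carnot theorem, η_max = 1 − T_C/T_H = 1 − 294.15/738.15 = 0.6015.
W_max = η_max · Q_H = 0.6015 × 386 = 232 kJ.

W_max ≈ 232 kJ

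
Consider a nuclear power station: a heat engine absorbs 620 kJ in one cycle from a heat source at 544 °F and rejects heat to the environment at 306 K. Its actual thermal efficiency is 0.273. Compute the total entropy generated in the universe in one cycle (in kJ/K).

T_H = 544 °F → (544 − 32) × 5/9 = 284.44 °C = 557.59 K.
W = η·Q_H = 0.273 × 620 = 169.3 kJ, so Q_C = Q_H − W = 450.7 kJ.
The hot reservoir loses entropy Q_H/T_H = 620/557.59 = 1.112 kJ/K; the cold reservoir gains Q_C/T_C = 450.7/306.00 = 1.473 kJ/K.
ΔS_univ = −Q_H/T_H + Q_C/T_C = 0.361 kJ/K (> 0, since η = 0.273 < η_Carnot = 0.451).

ΔS_univ ≈ 0.361 kJ/K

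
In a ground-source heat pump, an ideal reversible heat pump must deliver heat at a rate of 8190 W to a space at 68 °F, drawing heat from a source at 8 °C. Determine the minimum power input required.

Ẇ_in ≈ 335 W

T_H = 68 °F → (68 − 32) × 5/9 = 20.00 °C = 293.15 K.
T_C = 8 °C → 8 + 273.15 = 281.15 K.
Reversible heating COP: COP_HP = T_H/(T_H − T_C) = 293.15/12.00 = 24.4292.
W = Q_H/COP_HP = 8190/24.4292 = 335 W.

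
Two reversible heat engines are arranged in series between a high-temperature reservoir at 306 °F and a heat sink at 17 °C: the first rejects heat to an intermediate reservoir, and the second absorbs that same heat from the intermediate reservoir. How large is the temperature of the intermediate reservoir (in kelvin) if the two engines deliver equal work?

T_m ≈ 358 K

T_H = 306 °F → (306 − 32) × 5/9 = 152.22 °C = 425.37 K.
T_C = 17 °C → 17 + 273.15 = 290.15 K.
For reversible stages Q_m = Q_H·(T_m/T_H). Setting W₁ = Q_H(1 − T_m/T_H) equal to W₂ = Q_m(1 − T_C/T_m) = Q_H·(T_m − T_C)/T_H gives T_H − T_m = T_m − T_C, so T_m = (T_H + T_C)/2 = (425.37 + 290.15)/2 = 358 K.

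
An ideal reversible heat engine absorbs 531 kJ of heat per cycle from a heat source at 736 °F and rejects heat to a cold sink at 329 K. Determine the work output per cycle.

T_H = 736 °F → (736 − 32) × 5/9 = 391.11 °C = 664.26 K.
The Carnot efficiency is η = 1 − T_C/T_H = 1 − 329.00/664.26 = 0.5047.
W = η·Q_H = 0.5047 × 531 = 268 kJ.

W ≈ 268 kJ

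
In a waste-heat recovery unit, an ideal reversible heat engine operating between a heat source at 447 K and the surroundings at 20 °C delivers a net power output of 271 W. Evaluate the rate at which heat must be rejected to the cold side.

T_C = 20 °C → 20 + 273.15 = 293.15 K.
Since the cycle is reversible, η = 1 − T_C/T_H = 1 − 293.15/447.00 = 0.3442.
Since Q_C/Q_H = T_C/T_H and Q_H = W/η, Q_C = W·T_C/(T_H − T_C) = 271 × 293.15/153.85 = 516 W.

Q̇_C ≈ 516 W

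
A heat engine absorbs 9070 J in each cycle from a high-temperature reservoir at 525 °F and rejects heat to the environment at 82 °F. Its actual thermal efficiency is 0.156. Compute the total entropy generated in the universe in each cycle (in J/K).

T_H = 525 °F → (525 − 32) × 5/9 = 273.89 °C = 547.04 K.
T_C = 82 °F → (82 − 32) × 5/9 = 27.78 °C = 300.93 K.
W = η·Q_H = 0.156 × 9070 = 1415 J, so Q_C = Q_H − W = 7655 J.
Entropy balance on the reservoirs: −Q_H/T_H = -16.58 J/K, +Q_C/T_C = 25.44 J/K.
ΔS_univ = −Q_H/T_H + Q_C/T_C = 8.86 J/K (> 0, since η = 0.156 < η_Carnot = 0.450).

ΔS_univ ≈ 8.86 J/K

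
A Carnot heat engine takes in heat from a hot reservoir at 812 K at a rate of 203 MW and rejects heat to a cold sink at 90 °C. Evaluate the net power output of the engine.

Ẇ ≈ 112 MW

T_C = 90 °C → 90 + 273.15 = 363.15 K.
Since the cycle is reversible, η = 1 − T_C/T_H = 1 − 363.15/812.00 = 0.5528.
W = η·Q_H = 0.5528 × 203 = 112 MW.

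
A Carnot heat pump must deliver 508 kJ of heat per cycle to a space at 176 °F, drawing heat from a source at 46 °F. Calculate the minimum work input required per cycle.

W_in ≈ 104 kJ

T_H = 176 °F → (176 − 32) × 5/9 = 80.00 °C = 353.15 K.
T_C = 46 °F → (46 − 32) × 5/9 = 7.78 °C = 280.93 K.
The Carnot heat-pump COP is COP_HP = T_H/(T_H − T_C) = 353.15/72.22 = 4.8898.
W = Q_H/COP_HP = 508/4.8898 = 104 kJ.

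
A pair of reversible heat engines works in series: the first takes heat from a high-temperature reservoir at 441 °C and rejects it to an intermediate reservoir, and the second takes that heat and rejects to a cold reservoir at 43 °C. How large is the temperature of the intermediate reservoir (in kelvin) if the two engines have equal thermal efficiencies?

T_H = 441 °C → 441 + 273.15 = 714.15 K.
T_C = 43 °C → 43 + 273.15 = 316.15 K.
Equal efficiencies require 1 − T_m/T_H = 1 − T_C/T_m, i.e. T_m/T_H = T_C/T_m, so T_m = √(T_H·T_C) = √(714.15 × 316.15) = 475 K.

T_m ≈ 475 K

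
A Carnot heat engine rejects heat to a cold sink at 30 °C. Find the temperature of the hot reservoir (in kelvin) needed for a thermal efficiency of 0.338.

T_H ≈ 458 K

T_C = 30 °C → 30 + 273.15 = 303.15 K.
From η = 1 − T_C/T_H, solving for T_H gives T_H = T_C/(1 − η) = 303.15/(1 − 0.338) = 458 K.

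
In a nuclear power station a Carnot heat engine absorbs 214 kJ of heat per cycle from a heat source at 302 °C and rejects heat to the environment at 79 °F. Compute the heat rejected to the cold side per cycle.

Q_C ≈ 111.3 kJ

T_H = 302 °C → 302 + 273.15 = 575.15 K.
T_C = 79 °F → (79 − 32) × 5/9 = 26.11 °C = 299.26 K.
Carnot efficiency: η = 1 − T_C/T_H = 1 − 299.26/575.15 = 0.4797.
For a reversible cycle Q_C/Q_H = T_C/T_H, so Q_C = 214 × 299.26/575.15 = 111.3 kJ.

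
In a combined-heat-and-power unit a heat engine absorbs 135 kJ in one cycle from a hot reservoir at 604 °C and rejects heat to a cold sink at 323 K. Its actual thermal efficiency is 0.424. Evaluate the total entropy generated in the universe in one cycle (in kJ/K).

ΔS_univ ≈ 0.0868 kJ/K

T_H = 604 °C → 604 + 273.15 = 877.15 K.
W = η·Q_H = 0.424 × 135 = 57.24 kJ, so Q_C = Q_H − W = 77.76 kJ.
Entropy balance on the reservoirs: −Q_H/T_H = -0.1539 kJ/K, +Q_C/T_C = 0.2407 kJ/K.
ΔS_univ = −Q_H/T_H + Q_C/T_C = 0.0868 kJ/K (> 0, since η = 0.424 < η_Carnot = 0.632).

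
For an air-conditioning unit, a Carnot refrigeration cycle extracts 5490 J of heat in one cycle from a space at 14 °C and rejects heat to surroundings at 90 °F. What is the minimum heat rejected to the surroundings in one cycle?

Q_H ≈ 5840 J

T_H = 90 °F → (90 − 32) × 5/9 = 32.22 °C = 305.37 K.
T_C = 14 °C → 14 + 273.15 = 287.15 K.
For a reversible cycle Q_H/Q_C = T_H/T_C, so Q_H = Q_C·T_H/T_C = 5490 × 305.37/287.15 = 5840 J.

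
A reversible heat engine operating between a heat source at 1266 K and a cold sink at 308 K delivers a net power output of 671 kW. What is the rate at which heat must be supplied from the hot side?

For a reversible engine, η = 1 − T_C/T_H = 1 − 308.00/1266.00 = 0.7567.
Q_H = W/η = 671/0.7567 = 887 kW.

Q̇_H ≈ 887 kW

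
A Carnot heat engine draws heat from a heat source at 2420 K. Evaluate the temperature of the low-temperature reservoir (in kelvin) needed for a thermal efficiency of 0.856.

From η = 1 − T_C/T_H, T_C = T_H·(1 − η) = 2420.00 × (1 − 0.856) = 348.5 K.

T_C ≈ 348.5 K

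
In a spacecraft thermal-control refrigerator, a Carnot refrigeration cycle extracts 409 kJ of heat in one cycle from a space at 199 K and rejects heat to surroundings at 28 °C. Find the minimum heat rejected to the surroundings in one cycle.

Q_H ≈ 619 kJ

T_H = 28 °C → 28 + 273.15 = 301.15 K.
For a reversible cycle Q_H/Q_C = T_H/T_C, so Q_H = Q_C·T_H/T_C = 409 × 301.15/199.00 = 619 kJ.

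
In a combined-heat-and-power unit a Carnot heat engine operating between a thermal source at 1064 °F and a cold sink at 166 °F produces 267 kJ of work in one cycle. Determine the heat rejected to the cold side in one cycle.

Q_C ≈ 186.0 kJ

T_H = 1064 °F → (1064 − 32) × 5/9 = 573.33 °C = 846.48 K.
T_C = 166 °F → (166 − 32) × 5/9 = 74.44 °C = 347.59 K.
Carnot efficiency: η = 1 − T_C/T_H = 1 − 347.59/846.48 = 0.5894.
Since Q_C/Q_H = T_C/T_H and Q_H = W/η, Q_C = W·T_C/(T_H − T_C) = 267 × 347.59/498.89 = 186.0 kJ.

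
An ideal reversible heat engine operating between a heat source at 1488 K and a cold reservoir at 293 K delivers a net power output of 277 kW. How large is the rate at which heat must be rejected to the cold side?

The Carnot efficiency is η = 1 − T_C/T_H = 1 − 293.00/1488.00 = 0.8031.
Since Q_C/Q_H = T_C/T_H and Q_H = W/η, Q_C = W·T_C/(T_H − T_C) = 277 × 293.00/1195.00 = 67.92 kW.

Q̇_C ≈ 67.92 kW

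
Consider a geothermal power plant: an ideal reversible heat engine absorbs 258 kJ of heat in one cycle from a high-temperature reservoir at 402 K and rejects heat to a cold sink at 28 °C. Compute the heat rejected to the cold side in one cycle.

T_C = 28 °C → 28 + 273.15 = 301.15 K.
Carnot efficiency: η = 1 − T_C/T_H = 1 − 301.15/402.00 = 0.2509.
For a reversible cycle Q_C/Q_H = T_C/T_H, so Q_C = 258 × 301.15/402.00 = 193 kJ.

Q_C ≈ 193 kJ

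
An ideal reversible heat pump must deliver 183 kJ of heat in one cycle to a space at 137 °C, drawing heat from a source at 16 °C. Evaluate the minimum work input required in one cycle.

T_H = 137 °C → 137 + 273.15 = 410.15 K.
T_C = 16 °C → 16 + 273.15 = 289.15 K.
For a reversible heat pump, COP_HP = T_H/(T_H − T_C) = 410.15/121.00 = 3.3897.
W = Q_H/COP_HP = 183/3.3897 = 54.0 kJ.

W_in ≈ 54.0 kJ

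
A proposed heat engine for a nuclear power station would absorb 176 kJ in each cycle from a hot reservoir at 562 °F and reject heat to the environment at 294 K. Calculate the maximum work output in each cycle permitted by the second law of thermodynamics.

W_max ≈ 84.8 kJ

T_H = 562 °F → (562 − 32) × 5/9 = 294.44 °C = 567.59 K.
The upper bound on efficiency is η_max = 1 − T_C/T_H = 1 − 294.00/567.59 = 0.4820.
W_max = η_max · Q_H = 0.4820 × 176 = 84.8 kJ.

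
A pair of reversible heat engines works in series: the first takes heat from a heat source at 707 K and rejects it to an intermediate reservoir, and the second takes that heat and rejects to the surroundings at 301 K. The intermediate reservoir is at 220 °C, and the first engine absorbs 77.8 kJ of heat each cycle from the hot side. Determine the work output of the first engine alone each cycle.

W₁ ≈ 23.5 kJ

T_m = 220 °C → 220 + 273.15 = 493.15 K.
First-stage efficiency η₁ = 1 − T_m/T_H = 1 − 493.15/707.00 = 0.3025.
W₁ = η₁·Q_H = 0.3025 × 77.8 = 23.5 kJ.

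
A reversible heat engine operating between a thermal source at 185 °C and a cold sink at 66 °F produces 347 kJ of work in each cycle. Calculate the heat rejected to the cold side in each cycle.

T_H = 185 °C → 185 + 273.15 = 458.15 K.
T_C = 66 °F → (66 − 32) × 5/9 = 18.89 °C = 292.04 K.
The Carnot efficiency is η = 1 − T_C/T_H = 1 − 292.04/458.15 = 0.3626.
Since Q_C/Q_H = T_C/T_H and Q_H = W/η, Q_C = W·T_C/(T_H − T_C) = 347 × 292.04/166.11 = 610.1 kJ.

Q_C ≈ 610.1 kJ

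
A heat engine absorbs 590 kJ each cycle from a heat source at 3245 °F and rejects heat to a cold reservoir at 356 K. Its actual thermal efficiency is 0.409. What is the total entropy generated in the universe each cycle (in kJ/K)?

T_H = 3245 °F → (3245 − 32) × 5/9 = 1785.00 °C = 2058.15 K.
W = η·Q_H = 0.409 × 590 = 241.3 kJ, so Q_C = Q_H − W = 348.7 kJ.
Reservoir entropy changes: ΔS_H = −Q_H/T_H = −590/2058.15 = -0.2867 kJ/K and ΔS_C = +Q_C/T_C = 348.7/356.00 = 0.9795 kJ/K.
ΔS_univ = −Q_H/T_H + Q_C/T_C = 0.693 kJ/K (> 0, since η = 0.409 < η_Carnot = 0.827).

ΔS_univ ≈ 0.693 kJ/K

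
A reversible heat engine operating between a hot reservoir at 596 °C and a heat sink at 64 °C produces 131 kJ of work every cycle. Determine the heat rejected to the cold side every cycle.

Q_C ≈ 83.0 kJ

T_H = 596 °C → 596 + 273.15 = 869.15 K.
T_C = 64 °C → 64 + 273.15 = 337.15 K.
For a reversible engine, η = 1 − T_C/T_H = 1 − 337.15/869.15 = 0.6121.
Since Q_C/Q_H = T_C/T_H and Q_H = W/η, Q_C = W·T_C/(T_H − T_C) = 131 × 337.15/532.00 = 83.0 kJ.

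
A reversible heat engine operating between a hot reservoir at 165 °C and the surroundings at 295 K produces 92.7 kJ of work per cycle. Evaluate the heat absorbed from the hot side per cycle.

T_H = 165 °C → 165 + 273.15 = 438.15 K.
The Carnot efficiency is η = 1 − T_C/T_H = 1 − 295.00/438.15 = 0.3267.
Q_H = W/η = 92.7/0.3267 = 284 kJ.

Q_H ≈ 284 kJ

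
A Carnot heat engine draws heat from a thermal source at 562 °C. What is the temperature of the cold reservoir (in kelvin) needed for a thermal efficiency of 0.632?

T_H = 562 °C → 562 + 273.15 = 835.15 K.
From η = 1 − T_C/T_H, T_C = T_H·(1 − η) = 835.15 × (1 − 0.632) = 307 K.

T_C ≈ 307 K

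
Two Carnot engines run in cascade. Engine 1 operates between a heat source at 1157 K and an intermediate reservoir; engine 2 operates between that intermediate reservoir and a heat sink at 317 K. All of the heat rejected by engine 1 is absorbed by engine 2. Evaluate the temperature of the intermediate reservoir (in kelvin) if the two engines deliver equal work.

T_m ≈ 737.0 K

For reversible stages Q_m = Q_H·(T_m/T_H). Setting W₁ = Q_H(1 − T_m/T_H) equal to W₂ = Q_m(1 − T_C/T_m) = Q_H·(T_m − T_C)/T_H gives T_H − T_m = T_m − T_C, so T_m = (T_H + T_C)/2 = (1157.00 + 317.00)/2 = 737.0 K.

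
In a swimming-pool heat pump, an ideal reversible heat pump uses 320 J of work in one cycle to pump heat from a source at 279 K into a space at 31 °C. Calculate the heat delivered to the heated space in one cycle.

T_H = 31 °C → 31 + 273.15 = 304.15 K.
The Carnot heat-pump COP is COP_HP = T_H/(T_H − T_C) = 304.15/25.15 = 12.0934.
Q_H = COP_HP · W = 12.0934 × 320 = 3870 J.

Q_H ≈ 3870 J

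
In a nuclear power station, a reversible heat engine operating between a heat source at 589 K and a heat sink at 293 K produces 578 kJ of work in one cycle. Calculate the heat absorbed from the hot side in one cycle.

Q_H ≈ 1150 kJ

Carnot efficiency: η = 1 − T_C/T_H = 1 − 293.00/589.00 = 0.5025.
Q_H = W/η = 578/0.5025 = 1150 kJ.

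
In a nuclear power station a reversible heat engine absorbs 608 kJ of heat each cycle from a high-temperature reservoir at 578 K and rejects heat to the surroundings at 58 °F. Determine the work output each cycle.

T_C = 58 °F → (58 − 32) × 5/9 = 14.44 °C = 287.59 K.
Since the cycle is reversible, η = 1 − T_C/T_H = 1 − 287.59/578.00 = 0.5024.
W = η·Q_H = 0.5024 × 608 = 305 kJ.

W ≈ 305 kJ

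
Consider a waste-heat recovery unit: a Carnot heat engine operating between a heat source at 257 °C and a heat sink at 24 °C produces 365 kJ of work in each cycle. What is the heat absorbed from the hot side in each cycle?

Q_H ≈ 830.5 kJ

T_H = 257 °C → 257 + 273.15 = 530.15 K.
T_C = 24 °C → 24 + 273.15 = 297.15 K.
The Carnot efficiency is η = 1 − T_C/T_H = 1 − 297.15/530.15 = 0.4395.
Q_H = W/η = 365/0.4395 = 830.5 kJ.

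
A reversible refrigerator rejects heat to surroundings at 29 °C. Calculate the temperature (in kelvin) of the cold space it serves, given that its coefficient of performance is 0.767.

T_H = 29 °C → 29 + 273.15 = 302.15 K.
COP_R = T_C/(T_H − T_C) ⇒ T_C = T_H·COP_R/(1 + COP_R) = 302.15 × 0.767/(1 + 0.767) = 131 K.

T_C ≈ 131 K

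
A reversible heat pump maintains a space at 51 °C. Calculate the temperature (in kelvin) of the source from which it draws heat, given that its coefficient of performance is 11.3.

T_C ≈ 295 K

T_H = 51 °C → 51 + 273.15 = 324.15 K.
COP_HP = T_H/(T_H − T_C) ⇒ T_C = T_H·(COP_HP − 1)/COP_HP = 324.15 × (11.3 − 1)/11.3 = 295 K.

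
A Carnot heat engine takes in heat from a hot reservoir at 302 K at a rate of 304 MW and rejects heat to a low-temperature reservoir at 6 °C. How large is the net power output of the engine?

Ẇ ≈ 23.0 MW

T_C = 6 °C → 6 + 273.15 = 279.15 K.
The Carnot efficiency is η = 1 − T_C/T_H = 1 − 279.15/302.00 = 0.0757.
W = η·Q_H = 0.0757 × 304 = 23.0 MW.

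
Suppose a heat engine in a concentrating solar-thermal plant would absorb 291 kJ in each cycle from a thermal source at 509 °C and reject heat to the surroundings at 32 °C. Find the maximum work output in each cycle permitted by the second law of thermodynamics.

T_H = 509 °C → 509 + 273.15 = 782.15 K.
T_C = 32 °C → 32 + 273.15 = 305.15 K.
The second-law ceiling is the Carnot efficiency, η_max = 1 − T_C/T_H = 1 − 305.15/782.15 = 0.6099.
W_max = η_max · Q_H = 0.6099 × 291 = 177.5 kJ.

W_max ≈ 177.5 kJ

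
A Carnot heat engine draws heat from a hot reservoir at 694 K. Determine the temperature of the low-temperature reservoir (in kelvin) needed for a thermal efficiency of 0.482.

T_C ≈ 359 K

From η = 1 − T_C/T_H, T_C = T_H·(1 − η) = 694.00 × (1 − 0.482) = 359 K.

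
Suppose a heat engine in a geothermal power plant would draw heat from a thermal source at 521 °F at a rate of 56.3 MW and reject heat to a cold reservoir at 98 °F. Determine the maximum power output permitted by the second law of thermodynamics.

Ẇ_max ≈ 24.3 MW

T_H = 521 °F → (521 − 32) × 5/9 = 271.67 °C = 544.82 K.
T_C = 98 °F → (98 − 32) × 5/9 = 36.67 °C = 309.82 K.
The upper bound on efficiency is η_max = 1 − T_C/T_H = 1 − 309.82/544.82 = 0.4313.
W_max = η_max · Q_H = 0.4313 × 56.3 = 24.3 MW.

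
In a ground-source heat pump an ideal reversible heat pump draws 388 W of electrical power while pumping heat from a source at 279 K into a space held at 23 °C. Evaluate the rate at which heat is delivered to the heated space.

Q̇_H ≈ 6700 W

T_H = 23 °C → 23 + 273.15 = 296.15 K.
Reversible heating COP: COP_HP = T_H/(T_H − T_C) = 296.15/17.15 = 17.2682.
Q_H = COP_HP · W = 17.2682 × 388 = 6700 W.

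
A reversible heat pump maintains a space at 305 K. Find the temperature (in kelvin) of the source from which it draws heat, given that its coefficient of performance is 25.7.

COP_HP = T_H/(T_H − T_C) ⇒ T_C = T_H·(COP_HP − 1)/COP_HP = 305.00 × (25.7 − 1)/25.7 = 293 K.

T_C ≈ 293 K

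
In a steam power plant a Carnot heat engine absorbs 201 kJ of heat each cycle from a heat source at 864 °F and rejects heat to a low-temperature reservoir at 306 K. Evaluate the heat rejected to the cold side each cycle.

Q_C ≈ 83.64 kJ

T_H = 864 °F → (864 − 32) × 5/9 = 462.22 °C = 735.37 K.
For a reversible engine, η = 1 − T_C/T_H = 1 − 306.00/735.37 = 0.5839.
For a reversible cycle Q_C/Q_H = T_C/T_H, so Q_C = 201 × 306.00/735.37 = 83.64 kJ.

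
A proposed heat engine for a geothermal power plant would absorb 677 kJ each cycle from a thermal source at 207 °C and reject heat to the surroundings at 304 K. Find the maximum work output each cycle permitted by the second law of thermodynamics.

T_H = 207 °C → 207 + 273.15 = 480.15 K.
No engine can exceed the Carnot limit: η_max = 1 − T_C/T_H = 1 − 304.00/480.15 = 0.3669.
W_max = η_max · Q_H = 0.3669 × 677 = 248 kJ.

W_max ≈ 248 kJ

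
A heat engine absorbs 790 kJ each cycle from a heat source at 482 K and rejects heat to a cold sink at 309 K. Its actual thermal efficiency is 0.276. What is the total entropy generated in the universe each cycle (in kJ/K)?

ΔS_univ ≈ 0.2120 kJ/K

W = η·Q_H = 0.276 × 790 = 218.0 kJ, so Q_C = Q_H − W = 572.0 kJ.
Reservoir entropy changes: ΔS_H = −Q_H/T_H = −790/482.00 = -1.639 kJ/K and ΔS_C = +Q_C/T_C = 572.0/309.00 = 1.851 kJ/K.
ΔS_univ = −Q_H/T_H + Q_C/T_C = 0.2120 kJ/K (> 0, since η = 0.276 < η_Carnot = 0.359).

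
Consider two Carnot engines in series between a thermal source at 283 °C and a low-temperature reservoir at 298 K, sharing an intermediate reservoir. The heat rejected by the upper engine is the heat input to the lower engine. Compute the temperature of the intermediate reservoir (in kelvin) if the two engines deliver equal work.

T_H = 283 °C → 283 + 273.15 = 556.15 K.
For reversible stages Q_m = Q_H·(T_m/T_H). Setting W₁ = Q_H(1 − T_m/T_H) equal to W₂ = Q_m(1 − T_C/T_m) = Q_H·(T_m − T_C)/T_H gives T_H − T_m = T_m − T_C, so T_m = (T_H + T_C)/2 = (556.15 + 298.00)/2 = 427 K.

T_m ≈ 427 K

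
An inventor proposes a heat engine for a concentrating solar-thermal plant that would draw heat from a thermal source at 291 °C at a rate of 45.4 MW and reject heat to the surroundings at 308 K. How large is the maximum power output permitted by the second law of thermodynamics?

T_H = 291 °C → 291 + 273.15 = 564.15 K.
By the Carnot theorem, η_max = 1 − T_C/T_H = 1 − 308.00/564.15 = 0.4540.
W_max = η_max · Q_H = 0.4540 × 45.4 = 20.6 MW.

Ẇ_max ≈ 20.6 MW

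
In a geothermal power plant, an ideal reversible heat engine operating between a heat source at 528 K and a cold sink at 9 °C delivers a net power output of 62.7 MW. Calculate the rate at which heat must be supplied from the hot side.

Q̇_H ≈ 135 MW

T_C = 9 °C → 9 + 273.15 = 282.15 K.
Since the cycle is reversible, η = 1 − T_C/T_H = 1 − 282.15/528.00 = 0.4656.
Q_H = W/η = 62.7/0.4656 = 135 MW.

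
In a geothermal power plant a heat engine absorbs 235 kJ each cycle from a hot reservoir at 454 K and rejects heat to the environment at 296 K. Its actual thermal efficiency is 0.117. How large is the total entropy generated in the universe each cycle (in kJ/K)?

W = η·Q_H = 0.117 × 235 = 27.50 kJ, so Q_C = Q_H − W = 207.5 kJ.
The hot reservoir loses entropy Q_H/T_H = 235/454.00 = 0.5176 kJ/K; the cold reservoir gains Q_C/T_C = 207.5/296.00 = 0.7010 kJ/K.
ΔS_univ = −Q_H/T_H + Q_C/T_C = 0.1834 kJ/K (> 0, since η = 0.117 < η_Carnot = 0.348).

ΔS_univ ≈ 0.1834 kJ/K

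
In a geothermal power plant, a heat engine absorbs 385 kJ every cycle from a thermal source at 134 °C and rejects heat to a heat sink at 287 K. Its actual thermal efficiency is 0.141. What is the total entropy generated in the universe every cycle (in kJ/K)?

ΔS_univ ≈ 0.207 kJ/K

T_H = 134 °C → 134 + 273.15 = 407.15 K.
W = η·Q_H = 0.141 × 385 = 54.28 kJ, so Q_C = Q_H − W = 330.7 kJ.
The hot reservoir loses entropy Q_H/T_H = 385/407.15 = 0.9456 kJ/K; the cold reservoir gains Q_C/T_C = 330.7/287.00 = 1.152 kJ/K.
ΔS_univ = −Q_H/T_H + Q_C/T_C = 0.207 kJ/K (> 0, since η = 0.141 < η_Carnot = 0.295).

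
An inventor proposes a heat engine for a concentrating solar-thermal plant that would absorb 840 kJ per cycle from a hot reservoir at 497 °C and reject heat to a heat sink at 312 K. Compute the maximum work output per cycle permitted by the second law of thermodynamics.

T_H = 497 °C → 497 + 273.15 = 770.15 K.
No engine can exceed the Carnot limit: η_max = 1 − T_C/T_H = 1 − 312.00/770.15 = 0.5949.
W_max = η_max · Q_H = 0.5949 × 840 = 500 kJ.

W_max ≈ 500 kJ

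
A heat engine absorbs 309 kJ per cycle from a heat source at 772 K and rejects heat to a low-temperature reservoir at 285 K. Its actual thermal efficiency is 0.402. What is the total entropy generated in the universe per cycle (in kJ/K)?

W = η·Q_H = 0.402 × 309 = 124.2 kJ, so Q_C = Q_H − W = 184.8 kJ.
The hot reservoir loses entropy Q_H/T_H = 309/772.00 = 0.4003 kJ/K; the cold reservoir gains Q_C/T_C = 184.8/285.00 = 0.6484 kJ/K.
ΔS_univ = −Q_H/T_H + Q_C/T_C = 0.248 kJ/K (> 0, since η = 0.402 < η_Carnot = 0.631).

ΔS_univ ≈ 0.248 kJ/K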